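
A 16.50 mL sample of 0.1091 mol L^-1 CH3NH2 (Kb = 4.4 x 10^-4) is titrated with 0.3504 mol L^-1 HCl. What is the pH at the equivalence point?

5.86

n(CH3NH2) = 0.1091 x 0.01650 = 0.001800 mol; V(HCl) at equivalence = 0.001800/0.3504 = 0.005137 L.
At equivalence the base is fully converted to CH3NH3+; total volume = 0.02164 L, so [CH3NH3+] = 0.001800/0.02164 = 0.08320 M.
Ka(CH3NH3+) = Kw/Kb = 1.0e-14 / 4.4 x 10^-4 = 2.27e-11.
[H^+] = sqrt(Ka x [CH3NH3+]) = sqrt(2.27e-11 x 0.08320) = 1.38e-6 M.
pH = -log(1.38e-6) = 5.86.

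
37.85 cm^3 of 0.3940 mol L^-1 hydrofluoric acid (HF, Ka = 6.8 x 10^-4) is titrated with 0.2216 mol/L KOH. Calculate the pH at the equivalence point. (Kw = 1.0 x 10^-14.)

8.16

n(HF) = 0.3940 x 0.03785 = 0.01491 mol; V(KOH) at equivalence = 0.01491/0.2216 = 0.06730 L.
At equivalence all the acid is converted to F-; total volume = 0.03785 + 0.06730 = 0.1051 L, so [F-] = 0.01491/0.1051 = 0.1418 M.
Kb = Kw/Ka = 1.0e-14 / 6.8 x 10^-4 = 1.47e-11.
[OH^-] = sqrt(Kb x [F-]) = sqrt(1.47e-11 x 0.1418) = 1.44e-6 M.
pOH = 5.84, so pH = 14.00 - 5.84 = 8.16.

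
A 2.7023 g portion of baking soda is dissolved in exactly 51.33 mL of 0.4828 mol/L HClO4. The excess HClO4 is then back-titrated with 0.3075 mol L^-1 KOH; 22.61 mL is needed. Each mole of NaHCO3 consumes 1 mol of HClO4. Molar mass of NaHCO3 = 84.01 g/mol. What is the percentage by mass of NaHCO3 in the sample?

Total n(HClO4) added = 0.4828 x 0.05133 = 0.02478 mol.
n(KOH) used = 0.3075 x 0.02261 = 0.006953 mol, which equals the excess n(HClO4).
So n(HClO4) consumed by the sample = 0.02478 - 0.006953 = 0.01783 mol.
n(NaHCO3) = 0.01783 / 1 = 0.01783 mol.
mass NaHCO3 = 0.01783 x 84.01 = 1.498 g, so %NaHCO3 = 1.498/2.7023 x 100 = 55.4%.

55.4%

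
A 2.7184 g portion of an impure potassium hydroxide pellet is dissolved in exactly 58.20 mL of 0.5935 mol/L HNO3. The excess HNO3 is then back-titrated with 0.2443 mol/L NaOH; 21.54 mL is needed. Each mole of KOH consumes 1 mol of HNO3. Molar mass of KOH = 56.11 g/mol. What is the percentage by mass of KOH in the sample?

60.4%

Total n(HNO3) added = 0.5935 x 0.05820 = 0.03454 mol.
n(NaOH) used = 0.2443 x 0.02154 = 0.005262 mol, which equals the excess n(HNO3).
So n(HNO3) consumed by the sample = 0.03454 - 0.005262 = 0.02928 mol.
n(KOH) = 0.02928 / 1 = 0.02928 mol.
mass KOH = 0.02928 x 56.11 = 1.643 g, so %KOH = 1.643/2.7184 x 100 = 60.4%.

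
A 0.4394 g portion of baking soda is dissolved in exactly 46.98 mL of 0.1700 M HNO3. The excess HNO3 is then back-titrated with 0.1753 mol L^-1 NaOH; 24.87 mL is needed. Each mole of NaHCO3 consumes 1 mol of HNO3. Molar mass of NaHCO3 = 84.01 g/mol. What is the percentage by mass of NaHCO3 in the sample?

69.3%

Total n(HNO3) added = 0.1700 x 0.04698 = 0.007987 mol.
n(NaOH) used = 0.1753 x 0.02487 = 0.004360 mol, which equals the excess n(HNO3).
So n(HNO3) consumed by the sample = 0.007987 - 0.004360 = 0.003627 mol.
n(NaHCO3) = 0.003627 / 1 = 0.003627 mol.
mass NaHCO3 = 0.003627 x 84.01 = 0.3047 g, so %NaHCO3 = 0.3047/0.4394 x 100 = 69.3%.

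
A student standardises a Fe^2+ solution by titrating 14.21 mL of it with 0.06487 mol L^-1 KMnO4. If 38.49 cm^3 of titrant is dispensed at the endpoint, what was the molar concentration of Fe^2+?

n(KMnO4) = 0.06487 x 0.03849 = 0.002497 mol.
From the balanced equation, 1 mol KMnO4 reacts with 5 mol Fe^2+, so n(Fe^2+) = 0.002497 x 5/1 = 0.01248 mol.
[Fe^2+] = 0.01248 / 0.01421 L = 0.879 M.

0.879 M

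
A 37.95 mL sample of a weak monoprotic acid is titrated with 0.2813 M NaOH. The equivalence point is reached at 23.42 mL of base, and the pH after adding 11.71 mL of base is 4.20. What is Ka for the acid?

11.71 mL is half of the equivalence volume, so this is the half-equivalence point where [HA] = [A^-].
At half-equivalence pH = pKa, so pKa = 4.20.
Ka = 10^(-4.20) = 6.3 x 10^-5.

6.3 x 10^-5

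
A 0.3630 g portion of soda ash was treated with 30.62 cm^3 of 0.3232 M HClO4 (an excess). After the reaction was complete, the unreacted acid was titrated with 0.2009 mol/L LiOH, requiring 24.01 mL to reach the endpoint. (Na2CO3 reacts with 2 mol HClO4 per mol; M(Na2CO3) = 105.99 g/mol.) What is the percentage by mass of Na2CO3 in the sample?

74.1%

Total n(HClO4) added = 0.3232 x 0.03062 = 0.009896 mol.
n(LiOH) used = 0.2009 x 0.02401 = 0.004824 mol, which equals the excess n(HClO4).
So n(HClO4) consumed by the sample = 0.009896 - 0.004824 = 0.005073 mol.
n(Na2CO3) = 0.005073 / 2 = 0.002536 mol.
mass Na2CO3 = 0.002536 x 105.99 = 0.2688 g, so %Na2CO3 = 0.2688/0.3630 x 100 = 74.1%.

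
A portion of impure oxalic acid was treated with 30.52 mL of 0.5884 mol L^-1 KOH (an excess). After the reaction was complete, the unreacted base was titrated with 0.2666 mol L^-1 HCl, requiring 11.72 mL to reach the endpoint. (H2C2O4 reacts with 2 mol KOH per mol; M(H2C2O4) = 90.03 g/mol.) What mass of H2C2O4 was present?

0.668 g

Total n(KOH) added = 0.5884 x 0.03052 = 0.01796 mol.
n(HCl) used = 0.2666 x 0.01172 = 0.003125 mol, which equals the excess n(KOH).
So n(KOH) consumed by the sample = 0.01796 - 0.003125 = 0.01483 mol.
n(H2C2O4) = 0.01483 / 2 = 0.007417 mol.
mass = 0.007417 mol x 90.03 g/mol = 0.668 g.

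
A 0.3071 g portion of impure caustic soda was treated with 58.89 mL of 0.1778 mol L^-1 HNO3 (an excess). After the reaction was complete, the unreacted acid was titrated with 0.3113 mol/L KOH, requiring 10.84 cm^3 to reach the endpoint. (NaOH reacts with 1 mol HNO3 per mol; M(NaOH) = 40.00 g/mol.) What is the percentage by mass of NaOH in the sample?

Total n(HNO3) added = 0.1778 x 0.05889 = 0.01047 mol.
n(KOH) used = 0.3113 x 0.01084 = 0.003374 mol, which equals the excess n(HNO3).
So n(HNO3) consumed by the sample = 0.01047 - 0.003374 = 0.007096 mol.
n(NaOH) = 0.007096 / 1 = 0.007096 mol.
mass NaOH = 0.007096 x 40.00 = 0.2838 g, so %NaOH = 0.2838/0.3071 x 100 = 92.4%.

92.4%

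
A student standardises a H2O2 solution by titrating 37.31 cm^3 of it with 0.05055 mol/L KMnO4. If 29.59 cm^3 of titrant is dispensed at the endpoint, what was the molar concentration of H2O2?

n(KMnO4) = 0.05055 x 0.02959 = 0.001496 mol.
From the balanced equation, 2 mol KMnO4 reacts with 5 mol H2O2, so n(H2O2) = 0.001496 x 5/2 = 0.003739 mol.
[H2O2] = 0.003739 / 0.03731 L = 0.100 M.

0.100 M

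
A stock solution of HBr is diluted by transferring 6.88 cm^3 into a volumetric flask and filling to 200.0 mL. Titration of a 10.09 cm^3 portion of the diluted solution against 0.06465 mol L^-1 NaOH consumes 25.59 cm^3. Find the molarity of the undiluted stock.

4.77 M

n(NaOH) = 0.06465 x 0.02559 = 0.001654 mol.
n(HBr) in the aliquot = 0.001654 mol.
[diluted HBr] = 0.001654 / 0.01009 = 0.1640 M.
Dilution factor = 200.0/6.880 = 29.07, so [stock] = 0.1640 x 29.07 = 4.77 M.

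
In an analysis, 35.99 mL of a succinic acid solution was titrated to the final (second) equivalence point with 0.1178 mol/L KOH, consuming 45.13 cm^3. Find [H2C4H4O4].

n(KOH) = 0.1178 x 0.04513 = 0.005316 mol.
At the final (second) equivalence point, 2 mol OH^- react per mol H2C4H4O4, so n(H2C4H4O4) = 0.005316 / 2 = 0.002658 mol.
[H2C4H4O4] = 0.002658 / 0.03599 L = 0.0739 M.

0.0739 M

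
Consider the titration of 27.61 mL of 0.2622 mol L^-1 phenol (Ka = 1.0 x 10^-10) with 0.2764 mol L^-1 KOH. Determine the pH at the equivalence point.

11.56

n(C6H5OH) = 0.2622 x 0.02761 = 0.007239 mol; V(KOH) at equivalence = 0.007239/0.2764 = 0.02619 L.
At equivalence all the acid is converted to C6H5O-; total volume = 0.02761 + 0.02619 = 0.05380 L, so [C6H5O-] = 0.007239/0.05380 = 0.1346 M.
Kb = Kw/Ka = 1.0e-14 / 1.0 x 10^-10 = 0.000100.
[OH^-] = sqrt(Kb x [C6H5O-]) = sqrt(0.000100 x 0.1346) = 0.00367 M.
pOH = 2.44, so pH = 14.00 - 2.44 = 11.56.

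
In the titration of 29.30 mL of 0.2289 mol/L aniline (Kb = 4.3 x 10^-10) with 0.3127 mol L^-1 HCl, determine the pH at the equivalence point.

n(C6H5NH2) = 0.2289 x 0.02930 = 0.006707 mol; V(HCl) at equivalence = 0.006707/0.3127 = 0.02145 L.
At equivalence the base is fully converted to C6H5NH3+; total volume = 0.05075 L, so [C6H5NH3+] = 0.006707/0.05075 = 0.1322 M.
Ka(C6H5NH3+) = Kw/Kb = 1.0e-14 / 4.3 x 10^-10 = 2.33e-5.
[H^+] = sqrt(Ka x [C6H5NH3+]) = sqrt(2.33e-5 x 0.1322) = 0.00175 M.
pH = -log(0.00175) = 2.76.

2.76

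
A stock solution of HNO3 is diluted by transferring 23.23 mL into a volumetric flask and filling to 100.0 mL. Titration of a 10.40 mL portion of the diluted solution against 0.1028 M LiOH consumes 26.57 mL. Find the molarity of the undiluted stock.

1.13 M

n(LiOH) = 0.1028 x 0.02657 = 0.002731 mol.
n(HNO3) in the aliquot = 0.002731 mol.
[diluted HNO3] = 0.002731 / 0.01040 = 0.2626 M.
Dilution factor = 100.0/23.23 = 4.305, so [stock] = 0.2626 x 4.305 = 1.13 M.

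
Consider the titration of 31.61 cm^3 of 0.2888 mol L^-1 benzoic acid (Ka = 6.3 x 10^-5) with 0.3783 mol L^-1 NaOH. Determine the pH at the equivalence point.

8.71

n(C6H5COOH) = 0.2888 x 0.03161 = 0.009129 mol; V(NaOH) at equivalence = 0.009129/0.3783 = 0.02413 L.
At equivalence all the acid is converted to C6H5COO-; total volume = 0.03161 + 0.02413 = 0.05574 L, so [C6H5COO-] = 0.009129/0.05574 = 0.1638 M.
Kb = Kw/Ka = 1.0e-14 / 6.3 x 10^-5 = 1.59e-10.
[OH^-] = sqrt(Kb x [C6H5COO-]) = sqrt(1.59e-10 x 0.1638) = 5.10e-6 M.
pOH = 5.29, so pH = 14.00 - 5.29 = 8.71.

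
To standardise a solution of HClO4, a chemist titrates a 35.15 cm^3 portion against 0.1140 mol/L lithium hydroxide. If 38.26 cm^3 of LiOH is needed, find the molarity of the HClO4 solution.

0.124 M

n(LiOH) delivered = 0.1140 x 0.03826 = 0.004362 mol.
For a 1:1 reaction, n(HClO4) = 0.004362 mol.
[HClO4] = 0.004362 mol / 0.03515 L = 0.124 M.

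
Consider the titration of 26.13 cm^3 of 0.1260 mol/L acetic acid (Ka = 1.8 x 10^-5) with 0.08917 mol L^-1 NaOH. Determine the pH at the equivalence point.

8.73

n(CH3COOH) = 0.1260 x 0.02613 = 0.003292 mol; V(NaOH) at equivalence = 0.003292/0.08917 = 0.03692 L.
At equivalence all the acid is converted to CH3COO-; total volume = 0.02613 + 0.03692 = 0.06305 L, so [CH3COO-] = 0.003292/0.06305 = 0.05222 M.
Kb = Kw/Ka = 1.0e-14 / 1.8 x 10^-5 = 5.56e-10.
[OH^-] = sqrt(Kb x [CH3COO-]) = sqrt(5.56e-10 x 0.05222) = 5.39e-6 M.
pOH = 5.27, so pH = 14.00 - 5.27 = 8.73.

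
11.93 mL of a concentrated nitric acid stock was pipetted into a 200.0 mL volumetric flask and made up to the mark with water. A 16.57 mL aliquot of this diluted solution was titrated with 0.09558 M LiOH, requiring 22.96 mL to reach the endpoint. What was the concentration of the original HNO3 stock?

n(LiOH) = 0.09558 x 0.02296 = 0.002195 mol.
n(HNO3) in the aliquot = 0.002195 mol.
[diluted HNO3] = 0.002195 / 0.01657 = 0.1324 M.
Dilution factor = 200.0/11.93 = 16.76, so [stock] = 0.1324 x 16.76 = 2.22 M.

2.22 M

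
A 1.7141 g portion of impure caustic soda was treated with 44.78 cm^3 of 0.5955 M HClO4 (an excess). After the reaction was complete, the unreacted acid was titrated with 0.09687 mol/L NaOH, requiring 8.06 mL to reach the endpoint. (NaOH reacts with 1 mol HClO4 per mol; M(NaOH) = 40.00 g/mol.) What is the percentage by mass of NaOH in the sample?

Total n(HClO4) added = 0.5955 x 0.04478 = 0.02667 mol.
n(NaOH) used = 0.09687 x 0.008060 = 0.0007808 mol, which equals the excess n(HClO4).
So n(HClO4) consumed by the sample = 0.02667 - 0.0007808 = 0.02589 mol.
n(NaOH) = 0.02589 / 1 = 0.02589 mol.
mass NaOH = 0.02589 x 40.00 = 1.035 g, so %NaOH = 1.035/1.7141 x 100 = 60.4%.

60.4%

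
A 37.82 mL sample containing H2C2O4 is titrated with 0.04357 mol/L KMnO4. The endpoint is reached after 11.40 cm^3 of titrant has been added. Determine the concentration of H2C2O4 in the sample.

0.0328 M

n(KMnO4) = 0.04357 x 0.01140 = 0.0004967 mol.
From the balanced equation, 2 mol KMnO4 reacts with 5 mol H2C2O4, so n(H2C2O4) = 0.0004967 x 5/2 = 0.001242 mol.
[H2C2O4] = 0.001242 / 0.03782 L = 0.0328 M.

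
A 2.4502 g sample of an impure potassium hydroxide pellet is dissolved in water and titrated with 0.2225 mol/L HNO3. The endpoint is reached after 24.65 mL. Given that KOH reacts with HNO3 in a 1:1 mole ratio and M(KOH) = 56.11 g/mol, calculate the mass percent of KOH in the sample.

n(HNO3) = 0.2225 x 0.02465 = 0.005485 mol.
n(KOH) = 0.005485 / 1 = 0.005485 mol.
mass of KOH = 0.005485 x 56.11 = 0.3077 g.
% purity = 0.3077 / 2.4502 x 100 = 12.6%.

12.6%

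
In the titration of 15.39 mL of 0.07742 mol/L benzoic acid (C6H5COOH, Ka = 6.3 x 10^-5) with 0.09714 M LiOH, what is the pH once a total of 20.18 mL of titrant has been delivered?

12.33

n(acid) = 0.07742 x 0.01539 = 0.001191 mol; n(LiOH) added = 0.09714 x 0.02018 = 0.001960 mol.
Base is in excess by 0.001960 - 0.001191 = 0.0007688 mol in a total volume of 0.03557 L.
[OH^-] = 0.0007688/0.03557 = 0.02161 M, so pOH = 1.67 and pH = 14.00 - 1.67 = 12.33.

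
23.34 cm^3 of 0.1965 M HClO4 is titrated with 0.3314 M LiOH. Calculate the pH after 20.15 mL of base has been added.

n(acid) = 0.1965 x 0.02334 = 0.004586 mol; n(LiOH) added = 0.3314 x 0.02015 = 0.006678 mol.
Base is in excess by 0.006678 - 0.004586 = 0.002091 mol in a total volume of 0.04349 L.
[OH^-] = 0.002091/0.04349 = 0.04809 M, so pOH = 1.32 and pH = 14.00 - 1.32 = 12.68.

12.68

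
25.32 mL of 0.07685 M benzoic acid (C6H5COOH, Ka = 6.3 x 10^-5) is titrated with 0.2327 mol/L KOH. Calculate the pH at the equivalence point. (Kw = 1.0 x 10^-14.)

8.48

n(C6H5COOH) = 0.07685 x 0.02532 = 0.001946 mol; V(KOH) at equivalence = 0.001946/0.2327 = 0.008362 L.
At equivalence all the acid is converted to C6H5COO-; total volume = 0.02532 + 0.008362 = 0.03368 L, so [C6H5COO-] = 0.001946/0.03368 = 0.05777 M.
Kb = Kw/Ka = 1.0e-14 / 6.3 x 10^-5 = 1.59e-10.
[OH^-] = sqrt(Kb x [C6H5COO-]) = sqrt(1.59e-10 x 0.05777) = 3.03e-6 M.
pOH = 5.52, so pH = 14.00 - 5.52 = 8.48.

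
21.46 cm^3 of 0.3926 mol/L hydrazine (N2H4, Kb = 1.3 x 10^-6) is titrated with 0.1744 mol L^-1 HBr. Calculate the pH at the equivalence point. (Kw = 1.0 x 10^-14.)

n(N2H4) = 0.3926 x 0.02146 = 0.008425 mol; V(HBr) at equivalence = 0.008425/0.1744 = 0.04831 L.
At equivalence the base is fully converted to N2H5+; total volume = 0.06977 L, so [N2H5+] = 0.008425/0.06977 = 0.1208 M.
Ka(N2H5+) = Kw/Kb = 1.0e-14 / 1.3 x 10^-6 = 7.69e-9.
[H^+] = sqrt(Ka x [N2H5+]) = sqrt(7.69e-9 x 0.1208) = 3.05e-5 M.
pH = -log(3.05e-5) = 4.52.

4.52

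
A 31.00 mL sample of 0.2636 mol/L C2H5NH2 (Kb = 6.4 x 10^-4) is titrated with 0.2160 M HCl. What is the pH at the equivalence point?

n(C2H5NH2) = 0.2636 x 0.03100 = 0.008172 mol; V(HCl) at equivalence = 0.008172/0.2160 = 0.03783 L.
At equivalence the base is fully converted to C2H5NH3+; total volume = 0.06883 L, so [C2H5NH3+] = 0.008172/0.06883 = 0.1187 M.
Ka(C2H5NH3+) = Kw/Kb = 1.0e-14 / 6.4 x 10^-4 = 1.56e-11.
[H^+] = sqrt(Ka x [C2H5NH3+]) = sqrt(1.56e-11 x 0.1187) = 1.36e-6 M.
pH = -log(1.36e-6) = 5.87.

5.87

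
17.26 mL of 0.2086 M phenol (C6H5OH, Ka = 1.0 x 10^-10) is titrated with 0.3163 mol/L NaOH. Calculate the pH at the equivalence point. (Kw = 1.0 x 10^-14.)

11.55

n(C6H5OH) = 0.2086 x 0.01726 = 0.003600 mol; V(NaOH) at equivalence = 0.003600/0.3163 = 0.01138 L.
At equivalence all the acid is converted to C6H5O-; total volume = 0.01726 + 0.01138 = 0.02864 L, so [C6H5O-] = 0.003600/0.02864 = 0.1257 M.
Kb = Kw/Ka = 1.0e-14 / 1.0 x 10^-10 = 0.000100.
[OH^-] = sqrt(Kb x [C6H5O-]) = sqrt(0.000100 x 0.1257) = 0.00355 M.
pOH = 2.45, so pH = 14.00 - 2.45 = 11.55.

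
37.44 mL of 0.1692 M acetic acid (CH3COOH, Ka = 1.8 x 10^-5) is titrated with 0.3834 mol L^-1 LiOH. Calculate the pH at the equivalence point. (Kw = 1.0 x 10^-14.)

n(CH3COOH) = 0.1692 x 0.03744 = 0.006335 mol; V(LiOH) at equivalence = 0.006335/0.3834 = 0.01652 L.
At equivalence all the acid is converted to CH3COO-; total volume = 0.03744 + 0.01652 = 0.05396 L, so [CH3COO-] = 0.006335/0.05396 = 0.1174 M.
Kb = Kw/Ka = 1.0e-14 / 1.8 x 10^-5 = 5.56e-10.
[OH^-] = sqrt(Kb x [CH3COO-]) = sqrt(5.56e-10 x 0.1174) = 8.08e-6 M.
pOH = 5.09, so pH = 14.00 - 5.09 = 8.91.

8.91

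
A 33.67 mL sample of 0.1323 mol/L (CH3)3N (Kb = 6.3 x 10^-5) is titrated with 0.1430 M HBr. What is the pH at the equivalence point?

n((CH3)3N) = 0.1323 x 0.03367 = 0.004455 mol; V(HBr) at equivalence = 0.004455/0.1430 = 0.03115 L.
At equivalence the base is fully converted to (CH3)3NH+; total volume = 0.06482 L, so [(CH3)3NH+] = 0.004455/0.06482 = 0.06872 M.
Ka((CH3)3NH+) = Kw/Kb = 1.0e-14 / 6.3 x 10^-5 = 1.59e-10.
[H^+] = sqrt(Ka x [(CH3)3NH+]) = sqrt(1.59e-10 x 0.06872) = 3.30e-6 M.
pH = -log(3.30e-6) = 5.48.

5.48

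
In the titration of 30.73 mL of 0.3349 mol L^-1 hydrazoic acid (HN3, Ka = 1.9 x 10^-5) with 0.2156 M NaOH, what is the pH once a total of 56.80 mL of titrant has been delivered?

n(acid) = 0.3349 x 0.03073 = 0.01029 mol; n(NaOH) added = 0.2156 x 0.05680 = 0.01225 mol.
Base is in excess by 0.01225 - 0.01029 = 0.001955 mol in a total volume of 0.08753 L.
[OH^-] = 0.001955/0.08753 = 0.02233 M, so pOH = 1.65 and pH = 14.00 - 1.65 = 12.35.

12.35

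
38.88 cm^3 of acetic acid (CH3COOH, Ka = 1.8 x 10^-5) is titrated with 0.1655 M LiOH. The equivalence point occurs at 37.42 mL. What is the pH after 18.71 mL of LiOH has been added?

18.71 mL is exactly half the equivalence volume (37.42/2), i.e. the half-equivalence point.
There, n(HA) = n(A^-), so pH = pKa = -log(1.8 x 10^-5) = 4.74.

4.74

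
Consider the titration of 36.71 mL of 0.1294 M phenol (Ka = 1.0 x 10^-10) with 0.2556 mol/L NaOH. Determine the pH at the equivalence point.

n(C6H5OH) = 0.1294 x 0.03671 = 0.004750 mol; V(NaOH) at equivalence = 0.004750/0.2556 = 0.01858 L.
At equivalence all the acid is converted to C6H5O-; total volume = 0.03671 + 0.01858 = 0.05529 L, so [C6H5O-] = 0.004750/0.05529 = 0.08591 M.
Kb = Kw/Ka = 1.0e-14 / 1.0 x 10^-10 = 0.000100.
[OH^-] = sqrt(Kb x [C6H5O-]) = sqrt(0.000100 x 0.08591) = 0.00293 M.
pOH = 2.53, so pH = 14.00 - 2.53 = 11.47.

11.47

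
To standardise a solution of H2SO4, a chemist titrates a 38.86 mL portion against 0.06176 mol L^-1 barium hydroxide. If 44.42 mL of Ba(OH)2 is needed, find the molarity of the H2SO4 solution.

0.0706 M

n(Ba(OH)2) delivered = 0.06176 x 0.04442 = 0.002743 mol.
For a 1:1 reaction, n(H2SO4) = 0.002743 mol.
[H2SO4] = 0.002743 mol / 0.03886 L = 0.0706 M.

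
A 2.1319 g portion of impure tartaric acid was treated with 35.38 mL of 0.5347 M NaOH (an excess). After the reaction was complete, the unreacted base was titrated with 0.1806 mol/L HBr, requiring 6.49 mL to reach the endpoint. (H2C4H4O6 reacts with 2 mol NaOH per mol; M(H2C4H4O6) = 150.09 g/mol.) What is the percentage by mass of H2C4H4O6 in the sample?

Total n(NaOH) added = 0.5347 x 0.03538 = 0.01892 mol.
n(HBr) used = 0.1806 x 0.006490 = 0.001172 mol, which equals the excess n(NaOH).
So n(NaOH) consumed by the sample = 0.01892 - 0.001172 = 0.01775 mol.
n(H2C4H4O6) = 0.01775 / 2 = 0.008873 mol.
mass H2C4H4O6 = 0.008873 x 150.09 = 1.332 g, so %H2C4H4O6 = 1.332/2.1319 x 100 = 62.5%.

62.5%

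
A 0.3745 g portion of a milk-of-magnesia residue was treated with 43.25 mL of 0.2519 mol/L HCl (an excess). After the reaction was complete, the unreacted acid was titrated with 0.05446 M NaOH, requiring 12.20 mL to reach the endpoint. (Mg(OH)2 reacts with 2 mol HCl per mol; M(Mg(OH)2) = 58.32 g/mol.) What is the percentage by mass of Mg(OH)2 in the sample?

79.7%

Total n(HCl) added = 0.2519 x 0.04325 = 0.01089 mol.
n(NaOH) used = 0.05446 x 0.01220 = 0.0006644 mol, which equals the excess n(HCl).
So n(HCl) consumed by the sample = 0.01089 - 0.0006644 = 0.01023 mol.
n(Mg(OH)2) = 0.01023 / 2 = 0.005115 mol.
mass Mg(OH)2 = 0.005115 x 58.32 = 0.2983 g, so %Mg(OH)2 = 0.2983/0.3745 x 100 = 79.7%.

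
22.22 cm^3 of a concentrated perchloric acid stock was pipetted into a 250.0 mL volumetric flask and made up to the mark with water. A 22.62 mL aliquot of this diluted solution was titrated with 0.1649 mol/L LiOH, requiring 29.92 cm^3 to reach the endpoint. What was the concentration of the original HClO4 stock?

2.45 M

n(LiOH) = 0.1649 x 0.02992 = 0.004934 mol.
n(HClO4) in the aliquot = 0.004934 mol.
[diluted HClO4] = 0.004934 / 0.02262 = 0.2181 M.
Dilution factor = 250.0/22.22 = 11.25, so [stock] = 0.2181 x 11.25 = 2.45 M.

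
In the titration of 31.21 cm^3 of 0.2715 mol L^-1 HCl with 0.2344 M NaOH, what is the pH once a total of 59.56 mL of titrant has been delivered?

12.78

n(acid) = 0.2715 x 0.03121 = 0.008474 mol; n(NaOH) added = 0.2344 x 0.05956 = 0.01396 mol.
Base is in excess by 0.01396 - 0.008474 = 0.005487 mol in a total volume of 0.09077 L.
[OH^-] = 0.005487/0.09077 = 0.06045 M, so pOH = 1.22 and pH = 14.00 - 1.22 = 12.78.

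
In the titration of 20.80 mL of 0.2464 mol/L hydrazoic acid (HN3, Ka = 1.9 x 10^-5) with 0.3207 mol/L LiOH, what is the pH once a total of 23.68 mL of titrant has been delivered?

n(acid) = 0.2464 x 0.02080 = 0.005125 mol; n(LiOH) added = 0.3207 x 0.02368 = 0.007594 mol.
Base is in excess by 0.007594 - 0.005125 = 0.002469 mol in a total volume of 0.04448 L.
[OH^-] = 0.002469/0.04448 = 0.05551 M, so pOH = 1.26 and pH = 14.00 - 1.26 = 12.74.

12.74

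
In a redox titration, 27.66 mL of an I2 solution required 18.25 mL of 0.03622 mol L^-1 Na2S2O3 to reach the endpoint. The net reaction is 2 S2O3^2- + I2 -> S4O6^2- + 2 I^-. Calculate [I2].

0.0119 M

n(Na2S2O3) = 0.03622 x 0.01825 = 0.0006610 mol.
From the balanced equation, 2 mol Na2S2O3 reacts with 1 mol I2, so n(I2) = 0.0006610 x 1/2 = 0.0003305 mol.
[I2] = 0.0003305 / 0.02766 L = 0.0119 M.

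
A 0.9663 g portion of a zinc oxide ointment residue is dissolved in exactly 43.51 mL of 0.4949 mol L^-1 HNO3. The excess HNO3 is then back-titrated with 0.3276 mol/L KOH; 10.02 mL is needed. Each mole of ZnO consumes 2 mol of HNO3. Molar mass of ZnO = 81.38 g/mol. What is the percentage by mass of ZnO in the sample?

76.9%

Total n(HNO3) added = 0.4949 x 0.04351 = 0.02153 mol.
n(KOH) used = 0.3276 x 0.01002 = 0.003283 mol, which equals the excess n(HNO3).
So n(HNO3) consumed by the sample = 0.02153 - 0.003283 = 0.01825 mol.
n(ZnO) = 0.01825 / 2 = 0.009125 mol.
mass ZnO = 0.009125 x 81.38 = 0.7426 g, so %ZnO = 0.7426/0.9663 x 100 = 76.9%.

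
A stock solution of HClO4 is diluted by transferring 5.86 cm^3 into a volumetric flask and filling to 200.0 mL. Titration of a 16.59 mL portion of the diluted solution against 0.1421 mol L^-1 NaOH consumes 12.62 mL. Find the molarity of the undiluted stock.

n(NaOH) = 0.1421 x 0.01262 = 0.001793 mol.
n(HClO4) in the aliquot = 0.001793 mol.
[diluted HClO4] = 0.001793 / 0.01659 = 0.1081 M.
Dilution factor = 200.0/5.860 = 34.13, so [stock] = 0.1081 x 34.13 = 3.69 M.

3.69 M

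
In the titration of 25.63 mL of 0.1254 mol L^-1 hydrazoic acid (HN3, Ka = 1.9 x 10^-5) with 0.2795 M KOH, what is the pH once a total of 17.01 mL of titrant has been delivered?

12.56

n(acid) = 0.1254 x 0.02563 = 0.003214 mol; n(KOH) added = 0.2795 x 0.01701 = 0.004754 mol.
Base is in excess by 0.004754 - 0.003214 = 0.001540 mol in a total volume of 0.04264 L.
[OH^-] = 0.001540/0.04264 = 0.03612 M, so pOH = 1.44 and pH = 14.00 - 1.44 = 12.56.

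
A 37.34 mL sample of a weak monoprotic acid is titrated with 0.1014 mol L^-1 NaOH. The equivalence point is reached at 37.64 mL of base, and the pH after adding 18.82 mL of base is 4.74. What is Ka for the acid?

18.82 mL is half of the equivalence volume, so this is the half-equivalence point where [HA] = [A^-].
At half-equivalence pH = pKa, so pKa = 4.74.
Ka = 10^(-4.74) = 1.8 x 10^-5.

1.8 x 10^-5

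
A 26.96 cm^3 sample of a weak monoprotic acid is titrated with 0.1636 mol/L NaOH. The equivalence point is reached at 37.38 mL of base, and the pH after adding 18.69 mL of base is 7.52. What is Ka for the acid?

3.0 x 10^-8

18.69 mL is half of the equivalence volume, so this is the half-equivalence point where [HA] = [A^-].
At half-equivalence pH = pKa, so pKa = 7.52.
Ka = 10^(-7.52) = 3.0 x 10^-8.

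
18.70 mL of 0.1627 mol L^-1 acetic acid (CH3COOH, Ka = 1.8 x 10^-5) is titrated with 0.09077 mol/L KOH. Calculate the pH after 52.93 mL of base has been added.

n(acid) = 0.1627 x 0.01870 = 0.003042 mol; n(KOH) added = 0.09077 x 0.05293 = 0.004804 mol.
Base is in excess by 0.004804 - 0.003042 = 0.001762 mol in a total volume of 0.07163 L.
[OH^-] = 0.001762/0.07163 = 0.02460 M, so pOH = 1.61 and pH = 14.00 - 1.61 = 12.39.

12.39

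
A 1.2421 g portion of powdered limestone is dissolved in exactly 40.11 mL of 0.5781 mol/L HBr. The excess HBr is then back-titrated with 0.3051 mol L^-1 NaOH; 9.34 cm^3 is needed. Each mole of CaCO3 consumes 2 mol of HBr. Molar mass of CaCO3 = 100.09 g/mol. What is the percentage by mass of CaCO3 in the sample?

Total n(HBr) added = 0.5781 x 0.04011 = 0.02319 mol.
n(NaOH) used = 0.3051 x 0.009340 = 0.002850 mol, which equals the excess n(HBr).
So n(HBr) consumed by the sample = 0.02319 - 0.002850 = 0.02034 mol.
n(CaCO3) = 0.02034 / 2 = 0.01017 mol.
mass CaCO3 = 0.01017 x 100.09 = 1.018 g, so %CaCO3 = 1.018/1.2421 x 100 = 81.9%.

81.9%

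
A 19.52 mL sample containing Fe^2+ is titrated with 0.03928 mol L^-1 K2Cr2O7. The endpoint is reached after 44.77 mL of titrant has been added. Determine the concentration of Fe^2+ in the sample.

n(K2Cr2O7) = 0.03928 x 0.04477 = 0.001759 mol.
From the balanced equation, 1 mol K2Cr2O7 reacts with 6 mol Fe^2+, so n(Fe^2+) = 0.001759 x 6/1 = 0.01055 mol.
[Fe^2+] = 0.01055 / 0.01952 L = 0.541 M.

0.541 M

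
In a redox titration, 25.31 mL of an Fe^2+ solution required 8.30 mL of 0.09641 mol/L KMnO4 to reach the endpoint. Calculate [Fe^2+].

0.158 M

n(KMnO4) = 0.09641 x 0.008300 = 0.0008002 mol.
From the balanced equation, 1 mol KMnO4 reacts with 5 mol Fe^2+, so n(Fe^2+) = 0.0008002 x 5/1 = 0.004001 mol.
[Fe^2+] = 0.004001 / 0.02531 L = 0.158 M.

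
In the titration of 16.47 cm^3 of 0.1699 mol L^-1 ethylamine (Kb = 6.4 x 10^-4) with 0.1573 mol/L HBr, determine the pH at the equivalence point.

5.95

n(C2H5NH2) = 0.1699 x 0.01647 = 0.002798 mol; V(HBr) at equivalence = 0.002798/0.1573 = 0.01779 L.
At equivalence the base is fully converted to C2H5NH3+; total volume = 0.03426 L, so [C2H5NH3+] = 0.002798/0.03426 = 0.08168 M.
Ka(C2H5NH3+) = Kw/Kb = 1.0e-14 / 6.4 x 10^-4 = 1.56e-11.
[H^+] = sqrt(Ka x [C2H5NH3+]) = sqrt(1.56e-11 x 0.08168) = 1.13e-6 M.
pH = -log(1.13e-6) = 5.95.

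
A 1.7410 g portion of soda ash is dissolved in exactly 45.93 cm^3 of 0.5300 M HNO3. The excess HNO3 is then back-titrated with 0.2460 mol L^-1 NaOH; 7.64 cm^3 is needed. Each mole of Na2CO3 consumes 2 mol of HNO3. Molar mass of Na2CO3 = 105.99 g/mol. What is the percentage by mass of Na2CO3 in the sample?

Total n(HNO3) added = 0.5300 x 0.04593 = 0.02434 mol.
n(NaOH) used = 0.2460 x 0.007640 = 0.001879 mol, which equals the excess n(HNO3).
So n(HNO3) consumed by the sample = 0.02434 - 0.001879 = 0.02246 mol.
n(Na2CO3) = 0.02246 / 2 = 0.01123 mol.
mass Na2CO3 = 0.01123 x 105.99 = 1.190 g, so %Na2CO3 = 1.190/1.7410 x 100 = 68.4%.

68.4%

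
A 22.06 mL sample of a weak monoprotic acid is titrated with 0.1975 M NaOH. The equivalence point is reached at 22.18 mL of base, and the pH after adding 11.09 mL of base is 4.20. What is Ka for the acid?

6.3 x 10^-5

11.09 mL is half of the equivalence volume, so this is the half-equivalence point where [HA] = [A^-].
At half-equivalence pH = pKa, so pKa = 4.20.
Ka = 10^(-4.20) = 6.3 x 10^-5.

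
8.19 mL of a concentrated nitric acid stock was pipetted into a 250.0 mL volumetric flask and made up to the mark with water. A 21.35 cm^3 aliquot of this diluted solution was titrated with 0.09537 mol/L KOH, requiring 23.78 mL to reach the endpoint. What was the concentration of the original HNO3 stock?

n(KOH) = 0.09537 x 0.02378 = 0.002268 mol.
n(HNO3) in the aliquot = 0.002268 mol.
[diluted HNO3] = 0.002268 / 0.02135 = 0.1062 M.
Dilution factor = 250.0/8.190 = 30.53, so [stock] = 0.1062 x 30.53 = 3.24 M.

3.24 M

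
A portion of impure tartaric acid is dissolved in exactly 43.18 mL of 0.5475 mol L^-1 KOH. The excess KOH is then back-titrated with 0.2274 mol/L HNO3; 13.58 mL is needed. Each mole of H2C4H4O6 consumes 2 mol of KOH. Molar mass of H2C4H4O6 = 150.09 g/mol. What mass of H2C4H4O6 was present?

1.54 g

Total n(KOH) added = 0.5475 x 0.04318 = 0.02364 mol.
n(HNO3) used = 0.2274 x 0.01358 = 0.003088 mol, which equals the excess n(KOH).
So n(KOH) consumed by the sample = 0.02364 - 0.003088 = 0.02055 mol.
n(H2C4H4O6) = 0.02055 / 2 = 0.01028 mol.
mass = 0.01028 mol x 150.09 g/mol = 1.54 g.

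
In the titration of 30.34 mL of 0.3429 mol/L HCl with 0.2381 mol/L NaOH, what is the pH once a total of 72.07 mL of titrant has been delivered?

n(acid) = 0.3429 x 0.03034 = 0.01040 mol; n(NaOH) added = 0.2381 x 0.07207 = 0.01716 mol.
Base is in excess by 0.01716 - 0.01040 = 0.006756 mol in a total volume of 0.1024 L.
[OH^-] = 0.006756/0.1024 = 0.06597 M, so pOH = 1.18 and pH = 14.00 - 1.18 = 12.82.

12.82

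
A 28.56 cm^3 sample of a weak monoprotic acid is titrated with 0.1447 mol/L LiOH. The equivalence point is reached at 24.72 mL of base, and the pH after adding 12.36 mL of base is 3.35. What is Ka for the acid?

12.36 mL is half of the equivalence volume, so this is the half-equivalence point where [HA] = [A^-].
At half-equivalence pH = pKa, so pKa = 3.35.
Ka = 10^(-3.35) = 4.5 x 10^-4.

4.5 x 10^-4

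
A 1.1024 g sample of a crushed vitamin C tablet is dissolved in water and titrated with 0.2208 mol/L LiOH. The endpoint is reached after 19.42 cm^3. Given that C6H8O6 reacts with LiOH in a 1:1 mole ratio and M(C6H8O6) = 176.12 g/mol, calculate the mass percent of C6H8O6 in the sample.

n(LiOH) = 0.2208 x 0.01942 = 0.004288 mol.
n(C6H8O6) = 0.004288 / 1 = 0.004288 mol.
mass of C6H8O6 = 0.004288 x 176.12 = 0.7552 g.
% purity = 0.7552 / 1.1024 x 100 = 68.5%.

68.5%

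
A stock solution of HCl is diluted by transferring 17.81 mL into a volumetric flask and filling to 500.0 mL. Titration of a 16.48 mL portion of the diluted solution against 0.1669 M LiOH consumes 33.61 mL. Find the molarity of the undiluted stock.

n(LiOH) = 0.1669 x 0.03361 = 0.005610 mol.
n(HCl) in the aliquot = 0.005610 mol.
[diluted HCl] = 0.005610 / 0.01648 = 0.3404 M.
Dilution factor = 500.0/17.81 = 28.07, so [stock] = 0.3404 x 28.07 = 9.56 M.

9.56 M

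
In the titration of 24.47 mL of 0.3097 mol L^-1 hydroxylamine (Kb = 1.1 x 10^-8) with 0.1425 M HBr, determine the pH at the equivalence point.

n(NH2OH) = 0.3097 x 0.02447 = 0.007578 mol; V(HBr) at equivalence = 0.007578/0.1425 = 0.05318 L.
At equivalence the base is fully converted to NH3OH+; total volume = 0.07765 L, so [NH3OH+] = 0.007578/0.07765 = 0.09759 M.
Ka(NH3OH+) = Kw/Kb = 1.0e-14 / 1.1 x 10^-8 = 9.09e-7.
[H^+] = sqrt(Ka x [NH3OH+]) = sqrt(9.09e-7 x 0.09759) = 0.000298 M.
pH = -log(0.000298) = 3.53.

3.53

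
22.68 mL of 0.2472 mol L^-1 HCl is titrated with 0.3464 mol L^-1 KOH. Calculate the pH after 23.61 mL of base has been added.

n(acid) = 0.2472 x 0.02268 = 0.005606 mol; n(KOH) added = 0.3464 x 0.02361 = 0.008179 mol.
Base is in excess by 0.008179 - 0.005606 = 0.002572 mol in a total volume of 0.04629 L.
[OH^-] = 0.002572/0.04629 = 0.05556 M, so pOH = 1.26 and pH = 14.00 - 1.26 = 12.74.

12.74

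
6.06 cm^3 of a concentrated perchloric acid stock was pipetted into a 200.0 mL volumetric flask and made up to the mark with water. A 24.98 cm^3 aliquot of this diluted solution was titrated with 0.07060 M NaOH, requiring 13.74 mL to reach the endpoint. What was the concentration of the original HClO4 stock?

1.28 M

n(NaOH) = 0.07060 x 0.01374 = 0.0009700 mol.
n(HClO4) in the aliquot = 0.0009700 mol.
[diluted HClO4] = 0.0009700 / 0.02498 = 0.03883 M.
Dilution factor = 200.0/6.060 = 33.00, so [stock] = 0.03883 x 33.00 = 1.28 M.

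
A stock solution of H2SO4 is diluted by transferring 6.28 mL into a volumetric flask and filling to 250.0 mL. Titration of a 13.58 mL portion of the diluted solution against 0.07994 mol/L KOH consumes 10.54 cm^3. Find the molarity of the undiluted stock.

1.23 M

n(KOH) = 0.07994 x 0.01054 = 0.0008426 mol.
n(H2SO4) in the aliquot = 0.0008426 x 1/2 = 0.0004213 mol.
[diluted H2SO4] = 0.0004213 / 0.01358 = 0.03102 M.
Dilution factor = 250.0/6.280 = 39.81, so [stock] = 0.03102 x 39.81 = 1.23 M.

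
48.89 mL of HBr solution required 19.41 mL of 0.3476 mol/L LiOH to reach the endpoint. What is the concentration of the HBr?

0.138 M

n(LiOH) delivered = 0.3476 x 0.01941 = 0.006747 mol.
For a 1:1 reaction, n(HBr) = 0.006747 mol.
[HBr] = 0.006747 mol / 0.04889 L = 0.138 M.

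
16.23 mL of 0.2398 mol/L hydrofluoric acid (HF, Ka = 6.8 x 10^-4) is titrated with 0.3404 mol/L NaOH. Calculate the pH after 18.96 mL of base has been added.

12.86

n(acid) = 0.2398 x 0.01623 = 0.003892 mol; n(NaOH) added = 0.3404 x 0.01896 = 0.006454 mol.
Base is in excess by 0.006454 - 0.003892 = 0.002562 mol in a total volume of 0.03519 L.
[OH^-] = 0.002562/0.03519 = 0.07281 M, so pOH = 1.14 and pH = 14.00 - 1.14 = 12.86.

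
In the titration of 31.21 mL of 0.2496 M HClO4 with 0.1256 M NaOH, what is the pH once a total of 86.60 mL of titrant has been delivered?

n(acid) = 0.2496 x 0.03121 = 0.007790 mol; n(NaOH) added = 0.1256 x 0.08660 = 0.01088 mol.
Base is in excess by 0.01088 - 0.007790 = 0.003087 mol in a total volume of 0.1178 L.
[OH^-] = 0.003087/0.1178 = 0.02620 M, so pOH = 1.58 and pH = 14.00 - 1.58 = 12.42.

12.42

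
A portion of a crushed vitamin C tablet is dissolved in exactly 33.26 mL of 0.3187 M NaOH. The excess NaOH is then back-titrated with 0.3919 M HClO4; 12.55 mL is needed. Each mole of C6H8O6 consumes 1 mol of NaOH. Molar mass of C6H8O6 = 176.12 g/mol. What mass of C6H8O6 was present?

1.00 g

Total n(NaOH) added = 0.3187 x 0.03326 = 0.01060 mol.
n(HClO4) used = 0.3919 x 0.01255 = 0.004918 mol, which equals the excess n(NaOH).
So n(NaOH) consumed by the sample = 0.01060 - 0.004918 = 0.005682 mol.
n(C6H8O6) = 0.005682 / 1 = 0.005682 mol.
mass = 0.005682 mol x 176.12 g/mol = 1.00 g.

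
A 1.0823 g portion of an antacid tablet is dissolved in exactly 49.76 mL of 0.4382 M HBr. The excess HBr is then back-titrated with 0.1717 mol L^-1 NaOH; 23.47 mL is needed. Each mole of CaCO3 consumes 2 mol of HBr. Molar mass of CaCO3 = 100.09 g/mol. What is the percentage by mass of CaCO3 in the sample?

82.2%

Total n(HBr) added = 0.4382 x 0.04976 = 0.02180 mol.
n(NaOH) used = 0.1717 x 0.02347 = 0.004030 mol, which equals the excess n(HBr).
So n(HBr) consumed by the sample = 0.02180 - 0.004030 = 0.01778 mol.
n(CaCO3) = 0.01778 / 2 = 0.008888 mol.
mass CaCO3 = 0.008888 x 100.09 = 0.8896 g, so %CaCO3 = 0.8896/1.0823 x 100 = 82.2%.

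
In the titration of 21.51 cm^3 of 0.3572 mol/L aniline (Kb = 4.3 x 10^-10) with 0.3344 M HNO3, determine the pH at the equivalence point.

2.70

n(C6H5NH2) = 0.3572 x 0.02151 = 0.007683 mol; V(HNO3) at equivalence = 0.007683/0.3344 = 0.02298 L.
At equivalence the base is fully converted to C6H5NH3+; total volume = 0.04449 L, so [C6H5NH3+] = 0.007683/0.04449 = 0.1727 M.
Ka(C6H5NH3+) = Kw/Kb = 1.0e-14 / 4.3 x 10^-10 = 2.33e-5.
[H^+] = sqrt(Ka x [C6H5NH3+]) = sqrt(2.33e-5 x 0.1727) = 0.00200 M.
pH = -log(0.00200) = 2.70.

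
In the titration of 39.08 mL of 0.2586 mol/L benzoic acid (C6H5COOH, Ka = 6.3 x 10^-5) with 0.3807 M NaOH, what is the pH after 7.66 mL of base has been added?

3.81

Initial n(C6H5COOH) = 0.2586 x 0.03908 = 0.01011 mol.
n(NaOH) added = 0.3807 x 0.007660 = 0.002916 mol, converting that many moles of C6H5COOH to C6H5COO-.
Remaining n(C6H5COOH) = 0.007190 mol; n(C6H5COO-) = 0.002916 mol.
By Henderson-Hasselbalch, pH = pKa + log([A^-]/[HA]) = 4.20 + log(0.002916/0.007190) = 4.20 + (-0.39) = 3.81.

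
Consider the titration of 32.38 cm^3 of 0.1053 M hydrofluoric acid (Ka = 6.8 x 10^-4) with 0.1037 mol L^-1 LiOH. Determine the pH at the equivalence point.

7.94

n(HF) = 0.1053 x 0.03238 = 0.003410 mol; V(LiOH) at equivalence = 0.003410/0.1037 = 0.03288 L.
At equivalence all the acid is converted to F-; total volume = 0.03238 + 0.03288 = 0.06526 L, so [F-] = 0.003410/0.06526 = 0.05225 M.
Kb = Kw/Ka = 1.0e-14 / 6.8 x 10^-4 = 1.47e-11.
[OH^-] = sqrt(Kb x [F-]) = sqrt(1.47e-11 x 0.05225) = 8.77e-7 M.
pOH = 6.06, so pH = 14.00 - 6.06 = 7.94.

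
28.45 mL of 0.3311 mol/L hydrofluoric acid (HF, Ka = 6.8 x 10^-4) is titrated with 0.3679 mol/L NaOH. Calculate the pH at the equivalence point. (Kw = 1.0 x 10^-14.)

8.20

n(HF) = 0.3311 x 0.02845 = 0.009420 mol; V(NaOH) at equivalence = 0.009420/0.3679 = 0.02560 L.
At equivalence all the acid is converted to F-; total volume = 0.02845 + 0.02560 = 0.05405 L, so [F-] = 0.009420/0.05405 = 0.1743 M.
Kb = Kw/Ka = 1.0e-14 / 6.8 x 10^-4 = 1.47e-11.
[OH^-] = sqrt(Kb x [F-]) = sqrt(1.47e-11 x 0.1743) = 1.60e-6 M.
pOH = 5.80, so pH = 14.00 - 5.80 = 8.20.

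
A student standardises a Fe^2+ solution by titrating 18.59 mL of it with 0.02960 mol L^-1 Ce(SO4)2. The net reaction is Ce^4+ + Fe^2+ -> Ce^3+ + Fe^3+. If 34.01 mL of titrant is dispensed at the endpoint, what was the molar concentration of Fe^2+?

0.0542 M

n(Ce(SO4)2) = 0.02960 x 0.03401 = 0.001007 mol.
From the balanced equation, 1 mol Ce(SO4)2 reacts with 1 mol Fe^2+, so n(Fe^2+) = 0.001007 x 1/1 = 0.001007 mol.
[Fe^2+] = 0.001007 / 0.01859 L = 0.0542 M.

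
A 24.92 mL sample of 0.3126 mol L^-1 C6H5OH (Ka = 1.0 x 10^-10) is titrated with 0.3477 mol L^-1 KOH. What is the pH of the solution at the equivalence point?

n(C6H5OH) = 0.3126 x 0.02492 = 0.007790 mol; V(KOH) at equivalence = 0.007790/0.3477 = 0.02240 L.
At equivalence all the acid is converted to C6H5O-; total volume = 0.02492 + 0.02240 = 0.04732 L, so [C6H5O-] = 0.007790/0.04732 = 0.1646 M.
Kb = Kw/Ka = 1.0e-14 / 1.0 x 10^-10 = 0.000100.
[OH^-] = sqrt(Kb x [C6H5O-]) = sqrt(0.000100 x 0.1646) = 0.00406 M.
pOH = 2.39, so pH = 14.00 - 2.39 = 11.61.

11.61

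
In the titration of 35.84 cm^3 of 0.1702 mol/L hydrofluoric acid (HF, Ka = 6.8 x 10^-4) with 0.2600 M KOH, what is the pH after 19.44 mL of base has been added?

3.85

Initial n(HF) = 0.1702 x 0.03584 = 0.006100 mol.
n(KOH) added = 0.2600 x 0.01944 = 0.005054 mol, converting that many moles of HF to F-.
Remaining n(HF) = 0.001046 mol; n(F-) = 0.005054 mol.
By Henderson-Hasselbalch, pH = pKa + log([A^-]/[HA]) = 3.17 + log(0.005054/0.001046) = 3.17 + (+0.68) = 3.85.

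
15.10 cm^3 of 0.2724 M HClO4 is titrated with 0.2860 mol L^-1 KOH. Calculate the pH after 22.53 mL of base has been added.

12.79

n(acid) = 0.2724 x 0.01510 = 0.004113 mol; n(KOH) added = 0.2860 x 0.02253 = 0.006444 mol.
Base is in excess by 0.006444 - 0.004113 = 0.002330 mol in a total volume of 0.03763 L.
[OH^-] = 0.002330/0.03763 = 0.06193 M, so pOH = 1.21 and pH = 14.00 - 1.21 = 12.79.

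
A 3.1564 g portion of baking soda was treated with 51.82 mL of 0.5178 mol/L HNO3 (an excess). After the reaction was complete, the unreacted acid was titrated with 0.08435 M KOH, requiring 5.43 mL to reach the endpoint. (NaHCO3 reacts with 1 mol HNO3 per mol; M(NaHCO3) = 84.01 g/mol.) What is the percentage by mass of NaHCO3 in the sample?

Total n(HNO3) added = 0.5178 x 0.05182 = 0.02683 mol.
n(KOH) used = 0.08435 x 0.005430 = 0.0004580 mol, which equals the excess n(HNO3).
So n(HNO3) consumed by the sample = 0.02683 - 0.0004580 = 0.02637 mol.
n(NaHCO3) = 0.02637 / 1 = 0.02637 mol.
mass NaHCO3 = 0.02637 x 84.01 = 2.216 g, so %NaHCO3 = 2.216/3.1564 x 100 = 70.2%.

70.2%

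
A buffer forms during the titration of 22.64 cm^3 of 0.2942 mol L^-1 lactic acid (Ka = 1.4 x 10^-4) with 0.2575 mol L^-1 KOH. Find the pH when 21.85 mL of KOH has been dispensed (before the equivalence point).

Initial n(HC3H5O3) = 0.2942 x 0.02264 = 0.006661 mol.
n(KOH) added = 0.2575 x 0.02185 = 0.005626 mol, converting that many moles of HC3H5O3 to C3H5O3-.
Remaining n(HC3H5O3) = 0.001034 mol; n(C3H5O3-) = 0.005626 mol.
By Henderson-Hasselbalch, pH = pKa + log([A^-]/[HA]) = 3.85 + log(0.005626/0.001034) = 3.85 + (+0.74) = 4.59.

4.59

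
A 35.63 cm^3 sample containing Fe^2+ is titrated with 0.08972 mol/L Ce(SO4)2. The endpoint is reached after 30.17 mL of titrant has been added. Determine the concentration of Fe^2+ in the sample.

n(Ce(SO4)2) = 0.08972 x 0.03017 = 0.002707 mol.
From the balanced equation, 1 mol Ce(SO4)2 reacts with 1 mol Fe^2+, so n(Fe^2+) = 0.002707 x 1/1 = 0.002707 mol.
[Fe^2+] = 0.002707 / 0.03563 L = 0.0760 M.

0.0760 M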